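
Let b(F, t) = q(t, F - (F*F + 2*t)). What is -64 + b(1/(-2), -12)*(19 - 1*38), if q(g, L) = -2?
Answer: -26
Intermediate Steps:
b(F, t) = -2
-64 + b(1/(-2), -12)*(19 - 1*38) = -64 - 2*(19 - 1*38) = -64 - 2*(19 - 38) = -64 - 2*(-19) = -64 + 38 = -26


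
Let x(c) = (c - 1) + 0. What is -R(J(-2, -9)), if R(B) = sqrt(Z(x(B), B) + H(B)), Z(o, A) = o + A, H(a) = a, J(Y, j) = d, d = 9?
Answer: -sqrt(26) ≈ -5.0990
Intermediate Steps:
J(Y, j) = 9
x(c) = -1 + c (x(c) = (-1 + c) + 0 = -1 + c)
Z(o, A) = A + o
R(B) = sqrt(-1 + 3*B) (R(B) = sqrt((B + (-1 + B)) + B) = sqrt((-1 + 2*B) + B) = sqrt(-1 + 3*B))
-R(J(-2, -9)) = -sqrt(-1 + 3*9) = -sqrt(-1 + 27) = -sqrt(26)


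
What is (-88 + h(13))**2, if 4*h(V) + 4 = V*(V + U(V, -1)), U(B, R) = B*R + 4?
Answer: 5776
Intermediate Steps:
U(B, R) = 4 + B*R
h(V) = -1 + V (h(V) = -1 + (V*(V + (4 + V*(-1))))/4 = -1 + (V*(V + (4 - V)))/4 = -1 + (V*4)/4 = -1 + (4*V)/4 = -1 + V)
(-88 + h(13))**2 = (-88 + (-1 + 13))**2 = (-88 + 12)**2 = (-76)**2 = 5776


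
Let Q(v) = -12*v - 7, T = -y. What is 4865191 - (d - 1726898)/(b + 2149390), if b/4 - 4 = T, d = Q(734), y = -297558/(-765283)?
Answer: 8002767051028939985/1644902681666 ≈ 4.8652e+6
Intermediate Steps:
y = 297558/765283 (y = -297558*(-1/765283) = 297558/765283 ≈ 0.38882)
T = -297558/765283 (T = -1*297558/765283 = -297558/765283 ≈ -0.38882)
Q(v) = -7 - 12*v
d = -8815 (d = -7 - 12*734 = -7 - 8808 = -8815)
b = 11054296/765283 (b = 16 + 4*(-297558/765283) = 16 - 1190232/765283 = 11054296/765283 ≈ 14.445)
4865191 - (d - 1726898)/(b + 2149390) = 4865191 - (-8815 - 1726898)/(11054296/765283 + 2149390) = 4865191 - (-1735713)/1644902681666/765283 = 4865191 - (-1735713)*765283/1644902681666 = 4865191 - 1*(-1328311651779/1644902681666) = 4865191 + 1328311651779/1644902681666 = 8002767051028939985/1644902681666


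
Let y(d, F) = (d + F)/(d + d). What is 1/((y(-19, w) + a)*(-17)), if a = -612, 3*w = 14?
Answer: 114/1185325 ≈ 9.6176e-5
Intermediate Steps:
w = 14/3 (w = (⅓)*14 = 14/3 ≈ 4.6667)
y(d, F) = (F + d)/(2*d) (y(d, F) = (F + d)/((2*d)) = (F + d)*(1/(2*d)) = (F + d)/(2*d))
1/((y(-19, w) + a)*(-17)) = 1/((½)*(14/3 - 19)/(-19) - 612*(-17)) = -1/17/((½)*(-1/19)*(-43/3) - 612) = -1/17/(43/114 - 612) = -1/17/(-69725/114) = -114/69725*(-1/17) = 114/1185325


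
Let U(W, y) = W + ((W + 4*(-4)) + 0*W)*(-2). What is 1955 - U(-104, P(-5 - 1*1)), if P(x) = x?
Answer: 1819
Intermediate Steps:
U(W, y) = 32 - W (U(W, y) = W + ((W - 16) + 0)*(-2) = W + ((-16 + W) + 0)*(-2) = W + (-16 + W)*(-2) = W + (32 - 2*W) = 32 - W)
1955 - U(-104, P(-5 - 1*1)) = 1955 - (32 - 1*(-104)) = 1955 - (32 + 104) = 1955 - 1*136 = 1955 - 136 = 1819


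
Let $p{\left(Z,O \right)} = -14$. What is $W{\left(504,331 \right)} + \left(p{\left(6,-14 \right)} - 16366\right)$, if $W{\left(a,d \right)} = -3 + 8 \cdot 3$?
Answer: $-16359$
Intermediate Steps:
$W{\left(a,d \right)} = 21$ ($W{\left(a,d \right)} = -3 + 24 = 21$)
$W{\left(504,331 \right)} + \left(p{\left(6,-14 \right)} - 16366\right) = 21 - 16380 = -16359$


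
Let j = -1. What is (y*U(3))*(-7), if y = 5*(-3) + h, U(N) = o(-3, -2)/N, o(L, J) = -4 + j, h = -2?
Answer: -595/3 ≈ -198.33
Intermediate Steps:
o(L, J) = -5 (o(L, J) = -4 - 1 = -5)
U(N) = -5/N
y = -17 (y = 5*(-3) - 2 = -15 - 2 = -17)
(y*U(3))*(-7) = -(-85)/3*(-7) = -17*(-5/3)*(-7) = (85/3)*(-7) = -595/3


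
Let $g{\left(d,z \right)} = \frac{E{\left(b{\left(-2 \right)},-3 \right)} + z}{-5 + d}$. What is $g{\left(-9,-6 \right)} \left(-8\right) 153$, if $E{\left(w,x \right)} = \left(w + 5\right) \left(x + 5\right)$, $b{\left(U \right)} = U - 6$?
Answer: $- \frac{7344}{7} \approx -1049.1$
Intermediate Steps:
$b{\left(U \right)} = -6 + U$ ($b{\left(U \right)} = U - 6 = -6 + U$)
$E{\left(w,x \right)} = \left(5 + w\right) \left(5 + x\right)$
$g{\left(d,z \right)} = \frac{-6 + z}{-5 + d}$ ($g{\left(d,z \right)} = \frac{\left(25 + 5 \left(-6 - 2\right) + 5 \left(-3\right) + \left(-6 - 2\right) \left(-3\right)\right) + z}{-5 + d} = \frac{\left(25 + 5 \left(-8\right) - 15 - -24\right) + z}{-5 + d} = \frac{\left(25 - 40 - 15 + 24\right) + z}{-5 + d} = \frac{-6 + z}{-5 + d}$)
$g{\left(-9,-6 \right)} \left(-8\right) 153 = \frac{-6 - 6}{-5 - 9} \left(-8\right) 153 = \frac{1}{-14} \left(-12\right) \left(-8\right) 153 = \left(- \frac{1}{14}\right) \left(-12\right) \left(-8\right) 153 = \frac{6}{7} \left(-8\right) 153 = \left(- \frac{48}{7}\right) 153 = - \frac{7344}{7}$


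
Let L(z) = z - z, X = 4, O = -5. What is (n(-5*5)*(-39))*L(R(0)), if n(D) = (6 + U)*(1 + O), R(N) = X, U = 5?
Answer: 0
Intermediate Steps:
R(N) = 4
L(z) = 0
n(D) = -44 (n(D) = (6 + 5)*(1 - 5) = 11*(-4) = -44)
(n(-5*5)*(-39))*L(R(0)) = -44*(-39)*0 = 1716*0 = 0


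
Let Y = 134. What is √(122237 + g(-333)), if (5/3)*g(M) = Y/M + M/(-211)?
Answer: 10*√670526671353/23421 ≈ 349.63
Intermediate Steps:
g(M) = -3*M/1055 + 402/(5*M) (g(M) = 3*(134/M + M/(-211))/5 = 3*(134/M + M*(-1/211))/5 = 3*(134/M - M/211)/5 = -3*M/1055 + 402/(5*M))
√(122237 + g(-333)) = √(122237 + (3/1055)*(28274 - 1*(-333)²)/(-333)) = √(122237 + (3/1055)*(-1/333)*(28274 - 1*110889)) = √(122237 + (3/1055)*(-1/333)*(28274 - 110889)) = √(122237 + (3/1055)*(-1/333)*(-82615)) = √(122237 + 16523/23421) = √(2862929300/23421) = 10*√670526671353/23421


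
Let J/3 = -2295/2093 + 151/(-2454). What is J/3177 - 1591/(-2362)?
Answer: 2159953028173/3211882497369 ≈ 0.67249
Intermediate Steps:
J = -5947973/1712074 (J = 3*(-2295/2093 + 151/(-2454)) = 3*(-2295*1/2093 + 151*(-1/2454)) = 3*(-2295/2093 - 151/2454) = 3*(-5947973/5136222) = -5947973/1712074 ≈ -3.4741)
J/3177 - 1591/(-2362) = -5947973/1712074/3177 - 1591/(-2362) = -5947973/1712074*1/3177 - 1591*(-1/2362) = -5947973/5439259098 + 1591/2362 = 2159953028173/3211882497369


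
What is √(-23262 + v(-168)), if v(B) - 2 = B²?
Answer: 2*√1241 ≈ 70.456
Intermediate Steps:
v(B) = 2 + B²
√(-23262 + v(-168)) = √(-23262 + (2 + (-168)²)) = √(-23262 + (2 + 28224)) = √(-23262 + 28226) = √4964 = 2*√1241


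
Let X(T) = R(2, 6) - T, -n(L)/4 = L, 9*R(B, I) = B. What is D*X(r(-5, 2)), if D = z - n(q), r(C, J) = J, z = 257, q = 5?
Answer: -4432/9 ≈ -492.44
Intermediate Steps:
R(B, I) = B/9
n(L) = -4*L
X(T) = 2/9 - T (X(T) = (1/9)*2 - T = 2/9 - T)
D = 277 (D = 257 - (-4)*5 = 257 - 1*(-20) = 257 + 20 = 277)
D*X(r(-5, 2)) = 277*(2/9 - 1*2) = 277*(2/9 - 2) = 277*(-16/9) = -4432/9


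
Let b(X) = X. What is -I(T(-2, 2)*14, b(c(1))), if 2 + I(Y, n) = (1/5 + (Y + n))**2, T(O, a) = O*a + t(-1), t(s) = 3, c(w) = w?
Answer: -4046/25 ≈ -161.84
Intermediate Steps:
T(O, a) = 3 + O*a (T(O, a) = O*a + 3 = 3 + O*a)
I(Y, n) = -2 + (1/5 + Y + n)**2 (I(Y, n) = -2 + (1/5 + (Y + n))**2 = -2 + (1/5 + Y + n)**2)
-I(T(-2, 2)*14, b(c(1))) = -(-2 + (1 + 5*((3 - 2*2)*14) + 5*1)**2/25) = -(-2 + (1 + 5*((3 - 4)*14) + 5)**2/25) = -(-2 + (1 + 5*(-1*14) + 5)**2/25) = -(-2 + (1 + 5*(-14) + 5)**2/25) = -(-2 + (1 - 70 + 5)**2/25) = -(-2 + (1/25)*(-64)**2) = -(-2 + (1/25)*4096) = -(-2 + 4096/25) = -1*4046/25 = -4046/25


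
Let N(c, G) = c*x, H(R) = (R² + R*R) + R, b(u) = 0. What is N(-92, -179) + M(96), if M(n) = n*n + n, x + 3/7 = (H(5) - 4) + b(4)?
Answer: 32616/7 ≈ 4659.4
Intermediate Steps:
H(R) = R + 2*R² (H(R) = (R² + R²) + R = 2*R² + R = R + 2*R²)
x = 354/7 (x = -3/7 + ((5*(1 + 2*5) - 4) + 0) = -3/7 + ((5*(1 + 10) - 4) + 0) = -3/7 + ((5*11 - 4) + 0) = -3/7 + ((55 - 4) + 0) = -3/7 + (51 + 0) = -3/7 + 51 = 354/7 ≈ 50.571)
M(n) = n + n² (M(n) = n² + n = n + n²)
N(c, G) = 354*c/7 (N(c, G) = c*(354/7) = 354*c/7)
N(-92, -179) + M(96) = (354/7)*(-92) + 96*(1 + 96) = -32568/7 + 96*97 = -32568/7 + 9312 = 32616/7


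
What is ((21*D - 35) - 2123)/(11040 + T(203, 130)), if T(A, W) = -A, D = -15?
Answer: -2473/10837 ≈ -0.22820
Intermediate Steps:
((21*D - 35) - 2123)/(11040 + T(203, 130)) = ((21*(-15) - 35) - 2123)/(11040 - 1*203) = ((-315 - 35) - 2123)/(11040 - 203) = (-350 - 2123)/10837 = -2473*1/10837 = -2473/10837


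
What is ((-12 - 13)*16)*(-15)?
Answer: 6000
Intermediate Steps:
((-12 - 13)*16)*(-15) = -25*16*(-15) = -400*(-15) = 6000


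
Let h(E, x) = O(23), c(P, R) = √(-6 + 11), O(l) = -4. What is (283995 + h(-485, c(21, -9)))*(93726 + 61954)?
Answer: 44211718880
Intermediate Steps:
c(P, R) = √5
h(E, x) = -4
(283995 + h(-485, c(21, -9)))*(93726 + 61954) = (283995 - 4)*(93726 + 61954) = 283991*155680 = 44211718880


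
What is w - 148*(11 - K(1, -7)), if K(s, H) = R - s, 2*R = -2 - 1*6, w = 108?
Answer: -2260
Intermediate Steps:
R = -4 (R = (-2 - 1*6)/2 = (-2 - 6)/2 = (1/2)*(-8) = -4)
K(s, H) = -4 - s
w - 148*(11 - K(1, -7)) = 108 - 148*(11 - (-4 - 1*1)) = 108 - 148*(11 - (-4 - 1)) = 108 - 148*(11 - 1*(-5)) = 108 - 148*(11 + 5) = 108 - 148*16 = 108 - 2368 = -2260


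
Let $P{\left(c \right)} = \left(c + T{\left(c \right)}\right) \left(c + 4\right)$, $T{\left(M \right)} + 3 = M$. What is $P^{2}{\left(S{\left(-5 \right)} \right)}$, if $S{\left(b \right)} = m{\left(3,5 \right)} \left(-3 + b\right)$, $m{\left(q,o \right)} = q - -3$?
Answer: $18974736$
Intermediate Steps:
$m{\left(q,o \right)} = 3 + q$ ($m{\left(q,o \right)} = q + 3 = 3 + q$)
$T{\left(M \right)} = -3 + M$
$S{\left(b \right)} = -18 + 6 b$ ($S{\left(b \right)} = \left(3 + 3\right) \left(-3 + b\right) = 6 \left(-3 + b\right) = -18 + 6 b$)
$P{\left(c \right)} = \left(-3 + 2 c\right) \left(4 + c\right)$ ($P{\left(c \right)} = \left(c + \left(-3 + c\right)\right) \left(c + 4\right) = \left(-3 + 2 c\right) \left(4 + c\right)$)
$P^{2}{\left(S{\left(-5 \right)} \right)} = \left(-12 + 2 \left(-18 + 6 \left(-5\right)\right)^{2} + 5 \left(-18 + 6 \left(-5\right)\right)\right)^{2} = \left(-12 + 2 \left(-18 - 30\right)^{2} + 5 \left(-18 - 30\right)\right)^{2} = \left(-12 + 2 \left(-48\right)^{2} + 5 \left(-48\right)\right)^{2} = \left(-12 + 2 \cdot 2304 - 240\right)^{2} = \left(-12 + 4608 - 240\right)^{2} = 4356^{2} = 18974736$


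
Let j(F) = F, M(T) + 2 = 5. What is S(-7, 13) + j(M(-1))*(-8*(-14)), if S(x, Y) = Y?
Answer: 349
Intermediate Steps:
M(T) = 3 (M(T) = -2 + 5 = 3)
S(-7, 13) + j(M(-1))*(-8*(-14)) = 13 + 3*(-8*(-14)) = 13 + 3*112 = 13 + 336 = 349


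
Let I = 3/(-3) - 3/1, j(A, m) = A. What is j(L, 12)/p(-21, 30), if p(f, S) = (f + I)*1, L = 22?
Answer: -22/25 ≈ -0.88000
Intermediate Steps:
I = -4 (I = 3*(-⅓) - 3*1 = -1 - 3 = -4)
p(f, S) = -4 + f (p(f, S) = (f - 4)*1 = (-4 + f)*1 = -4 + f)
j(L, 12)/p(-21, 30) = 22/(-4 - 21) = 22/(-25) = 22*(-1/25) = -22/25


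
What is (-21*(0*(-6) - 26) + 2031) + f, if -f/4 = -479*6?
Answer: 14073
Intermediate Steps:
f = 11496 (f = -(-1916)*6 = -4*(-2874) = 11496)
(-21*(0*(-6) - 26) + 2031) + f = (-21*(0*(-6) - 26) + 2031) + 11496 = (-21*(0 - 26) + 2031) + 11496 = (-21*(-26) + 2031) + 11496 = (546 + 2031) + 11496 = 2577 + 11496 = 14073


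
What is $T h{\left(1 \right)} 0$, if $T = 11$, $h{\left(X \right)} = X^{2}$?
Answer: $0$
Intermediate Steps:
$T h{\left(1 \right)} 0 = 11 \cdot 1^{2} \cdot 0 = 11 \cdot 1 \cdot 0 = 11 \cdot 0 = 0$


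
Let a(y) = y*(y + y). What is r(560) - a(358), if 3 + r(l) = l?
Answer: -255771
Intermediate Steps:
a(y) = 2*y**2 (a(y) = y*(2*y) = 2*y**2)
r(l) = -3 + l
r(560) - a(358) = (-3 + 560) - 2*358**2 = 557 - 2*128164 = 557 - 1*256328 = 557 - 256328 = -255771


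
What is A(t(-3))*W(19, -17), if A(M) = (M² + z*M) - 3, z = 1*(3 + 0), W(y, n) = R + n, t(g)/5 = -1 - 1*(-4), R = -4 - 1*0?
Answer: -5607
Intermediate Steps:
R = -4 (R = -4 + 0 = -4)
t(g) = 15 (t(g) = 5*(-1 - 1*(-4)) = 5*(-1 + 4) = 5*3 = 15)
W(y, n) = -4 + n
z = 3 (z = 1*3 = 3)
A(M) = -3 + M² + 3*M (A(M) = (M² + 3*M) - 3 = -3 + M² + 3*M)
A(t(-3))*W(19, -17) = (-3 + 15² + 3*15)*(-4 - 17) = (-3 + 225 + 45)*(-21) = 267*(-21) = -5607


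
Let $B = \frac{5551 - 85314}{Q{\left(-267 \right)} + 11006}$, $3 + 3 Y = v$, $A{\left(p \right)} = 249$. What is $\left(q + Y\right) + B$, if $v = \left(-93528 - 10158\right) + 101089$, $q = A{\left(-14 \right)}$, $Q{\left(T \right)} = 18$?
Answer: $- \frac{20666761}{33072} \approx -624.9$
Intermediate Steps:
$q = 249$
$v = -2597$ ($v = -103686 + 101089 = -2597$)
$Y = - \frac{2600}{3}$ ($Y = -1 + \frac{1}{3} \left(-2597\right) = -1 - \frac{2597}{3} = - \frac{2600}{3} \approx -866.67$)
$B = - \frac{79763}{11024}$ ($B = \frac{5551 - 85314}{18 + 11006} = - \frac{79763}{11024} \approx -7.2354$)
$\left(q + Y\right) + B = \left(249 - \frac{2600}{3}\right) - \frac{79763}{11024} = - \frac{1853}{3} - \frac{79763}{11024} = - \frac{20666761}{33072}$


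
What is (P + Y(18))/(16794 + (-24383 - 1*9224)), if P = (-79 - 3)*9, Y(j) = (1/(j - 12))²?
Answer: 26567/605268 ≈ 0.043893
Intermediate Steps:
Y(j) = (-12 + j)⁻² (Y(j) = (1/(-12 + j))² = (-12 + j)⁻²)
P = -738 (P = -82*9 = -738)
(P + Y(18))/(16794 + (-24383 - 1*9224)) = (-738 + (-12 + 18)⁻²)/(16794 + (-24383 - 1*9224)) = (-738 + 6⁻²)/(16794 + (-24383 - 9224)) = (-738 + 1/36)/(16794 - 33607) = -26567/36/(-16813) = -26567/36*(-1/16813) = 26567/605268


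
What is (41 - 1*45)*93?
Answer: -372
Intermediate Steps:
(41 - 1*45)*93 = (41 - 45)*93 = -4*93 = -372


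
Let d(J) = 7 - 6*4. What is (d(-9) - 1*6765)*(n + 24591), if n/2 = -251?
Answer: -163371598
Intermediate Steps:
n = -502 (n = 2*(-251) = -502)
d(J) = -17 (d(J) = 7 - 24 = -17)
(d(-9) - 1*6765)*(n + 24591) = (-17 - 1*6765)*(-502 + 24591) = (-17 - 6765)*24089 = -6782*24089 = -163371598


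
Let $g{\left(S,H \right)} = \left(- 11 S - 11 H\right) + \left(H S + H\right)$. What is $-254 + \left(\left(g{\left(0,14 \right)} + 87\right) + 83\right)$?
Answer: $-224$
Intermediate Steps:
$g{\left(S,H \right)} = - 11 S - 10 H + H S$ ($g{\left(S,H \right)} = \left(- 11 H - 11 S\right) + \left(H + H S\right) = - 11 S - 10 H + H S$)
$-254 + \left(\left(g{\left(0,14 \right)} + 87\right) + 83\right) = -254 + \left(\left(\left(\left(-11\right) 0 - 140 + 14 \cdot 0\right) + 87\right) + 83\right) = -254 + \left(\left(\left(0 - 140 + 0\right) + 87\right) + 83\right) = -254 + \left(\left(-140 + 87\right) + 83\right) = -254 + \left(-53 + 83\right) = -254 + 30 = -224$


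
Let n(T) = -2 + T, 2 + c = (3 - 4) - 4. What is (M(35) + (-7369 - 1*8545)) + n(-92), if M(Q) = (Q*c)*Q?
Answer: -24583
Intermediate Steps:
c = -7 (c = -2 + ((3 - 4) - 4) = -2 + (-1 - 4) = -2 - 5 = -7)
M(Q) = -7*Q² (M(Q) = (Q*(-7))*Q = (-7*Q)*Q = -7*Q²)
(M(35) + (-7369 - 1*8545)) + n(-92) = (-7*35² + (-7369 - 1*8545)) + (-2 - 92) = (-7*1225 + (-7369 - 8545)) - 94 = (-8575 - 15914) - 94 = -24489 - 94 = -24583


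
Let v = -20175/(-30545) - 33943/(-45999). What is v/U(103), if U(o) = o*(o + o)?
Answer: 196481876/2981212715619 ≈ 6.5907e-5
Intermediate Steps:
U(o) = 2*o² (U(o) = o*(2*o) = 2*o²)
v = 392963752/281007891 (v = -20175*(-1/30545) - 33943*(-1/45999) = 4035/6109 + 33943/45999 = 392963752/281007891 ≈ 1.3984)
v/U(103) = 392963752/(281007891*((2*103²))) = 392963752/(281007891*((2*10609))) = (392963752/281007891)/21218 = (392963752/281007891)*(1/21218) = 196481876/2981212715619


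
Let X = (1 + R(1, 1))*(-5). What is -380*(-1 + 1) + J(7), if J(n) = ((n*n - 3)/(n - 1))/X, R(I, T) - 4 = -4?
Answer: -23/15 ≈ -1.5333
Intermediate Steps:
R(I, T) = 0 (R(I, T) = 4 - 4 = 0)
X = -5 (X = (1 + 0)*(-5) = 1*(-5) = -5)
J(n) = -(-3 + n²)/(5*(-1 + n)) (J(n) = ((n*n - 3)/(n - 1))/(-5) = ((n² - 3)/(-1 + n))*(-⅕) = ((-3 + n²)/(-1 + n))*(-⅕) = -(-3 + n²)/(5*(-1 + n)))
-380*(-1 + 1) + J(7) = -380*(-1 + 1) + (3 - 1*7²)/(5*(-1 + 7)) = -380*0 + (⅕)*(3 - 1*49)/6 = -95*0 + (⅕)*(⅙)*(3 - 49) = 0 + (⅕)*(⅙)*(-46) = 0 - 23/15 = -23/15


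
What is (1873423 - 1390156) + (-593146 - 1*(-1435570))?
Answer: 1325691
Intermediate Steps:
(1873423 - 1390156) + (-593146 - 1*(-1435570)) = 483267 + (-593146 + 1435570) = 483267 + 842424 = 1325691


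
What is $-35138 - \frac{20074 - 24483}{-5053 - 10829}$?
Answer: $- \frac{558066125}{15882} \approx -35138.0$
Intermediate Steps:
$-35138 - \frac{20074 - 24483}{-5053 - 10829} = -35138 - - \frac{4409}{-15882} = -35138 - \left(-4409\right) \left(- \frac{1}{15882}\right) = -35138 - \frac{4409}{15882} = - \frac{558066125}{15882}$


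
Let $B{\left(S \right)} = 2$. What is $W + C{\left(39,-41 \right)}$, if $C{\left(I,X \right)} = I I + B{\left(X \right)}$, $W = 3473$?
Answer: $4996$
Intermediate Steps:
$C{\left(I,X \right)} = 2 + I^{2}$ ($C{\left(I,X \right)} = I I + 2 = I^{2} + 2 = 2 + I^{2}$)
$W + C{\left(39,-41 \right)} = 3473 + \left(2 + 39^{2}\right) = 3473 + \left(2 + 1521\right) = 3473 + 1523 = 4996$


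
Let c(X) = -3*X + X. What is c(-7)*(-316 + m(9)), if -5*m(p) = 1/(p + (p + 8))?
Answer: -287567/65 ≈ -4424.1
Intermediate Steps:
c(X) = -2*X
m(p) = -1/(5*(8 + 2*p)) (m(p) = -1/(5*(p + (p + 8))) = -1/(5*(p + (8 + p))) = -1/(5*(8 + 2*p)))
c(-7)*(-316 + m(9)) = (-2*(-7))*(-316 - 1/(40 + 10*9)) = 14*(-316 - 1/(40 + 90)) = 14*(-316 - 1/130) = 14*(-41081/130) = -287567/65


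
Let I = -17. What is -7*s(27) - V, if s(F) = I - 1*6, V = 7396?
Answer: -7235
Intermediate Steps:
s(F) = -23 (s(F) = -17 - 1*6 = -17 - 6 = -23)
-7*s(27) - V = -7*(-23) - 1*7396 = 161 - 7396 = -7235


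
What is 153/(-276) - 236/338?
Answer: -19475/15548 ≈ -1.2526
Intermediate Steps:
153/(-276) - 236/338 = 153*(-1/276) - 236*1/338 = -51/92 - 118/169 = -19475/15548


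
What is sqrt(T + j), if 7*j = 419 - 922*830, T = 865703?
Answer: 2*sqrt(189110) ≈ 869.74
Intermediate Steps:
j = -109263 (j = (419 - 922*830)/7 = (419 - 765260)/7 = (1/7)*(-764841) = -109263)
sqrt(T + j) = sqrt(865703 - 109263) = sqrt(756440) = 2*sqrt(189110)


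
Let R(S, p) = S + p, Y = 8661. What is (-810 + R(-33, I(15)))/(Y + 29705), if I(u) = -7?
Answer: -425/19183 ≈ -0.022155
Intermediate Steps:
(-810 + R(-33, I(15)))/(Y + 29705) = (-810 + (-33 - 7))/(8661 + 29705) = (-810 - 40)/38366 = -850*1/38366 = -425/19183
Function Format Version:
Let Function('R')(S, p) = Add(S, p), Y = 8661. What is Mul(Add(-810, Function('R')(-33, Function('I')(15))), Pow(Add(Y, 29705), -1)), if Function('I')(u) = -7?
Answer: Rational(-425, 19183) ≈ -0.022155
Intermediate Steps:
Mul(Add(-810, Function('R')(-33, Function('I')(15))), Pow(Add(Y, 29705), -1)) = Mul(Add(-810, Add(-33, -7)), Pow(Add(8661, 29705), -1)) = Mul(Add(-810, -40), Pow(38366, -1)) = Mul(-850, Rational(1, 38366)) = Rational(-425, 19183)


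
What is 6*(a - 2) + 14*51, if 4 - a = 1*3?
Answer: 708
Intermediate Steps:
a = 1 (a = 4 - 3 = 1)
6*(a - 2) + 14*51 = 6*(1 - 2) + 14*51 = 6*(-1) + 714 = -6 + 714 = 708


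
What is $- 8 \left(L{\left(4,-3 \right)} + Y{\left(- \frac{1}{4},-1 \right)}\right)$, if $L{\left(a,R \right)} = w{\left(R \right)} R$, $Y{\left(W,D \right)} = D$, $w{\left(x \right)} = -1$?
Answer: $-16$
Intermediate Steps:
$L{\left(a,R \right)} = - R$
$- 8 \left(L{\left(4,-3 \right)} + Y{\left(- \frac{1}{4},-1 \right)}\right) = - 8 \left(\left(-1\right) \left(-3\right) - 1\right) = - 8 \left(3 - 1\right) = \left(-8\right) 2 = -16$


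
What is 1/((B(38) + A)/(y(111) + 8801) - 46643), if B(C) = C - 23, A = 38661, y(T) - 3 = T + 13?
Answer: -744/34699169 ≈ -2.1441e-5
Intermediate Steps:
y(T) = 16 + T (y(T) = 3 + (T + 13) = 3 + (13 + T) = 16 + T)
B(C) = -23 + C
1/((B(38) + A)/(y(111) + 8801) - 46643) = 1/(((-23 + 38) + 38661)/((16 + 111) + 8801) - 46643) = 1/((15 + 38661)/(127 + 8801) - 46643) = 1/(38676/8928 - 46643) = 1/(38676*(1/8928) - 46643) = 1/(3223/744 - 46643) = 1/(-34699169/744) = -744/34699169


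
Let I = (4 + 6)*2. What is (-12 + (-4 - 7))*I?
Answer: -460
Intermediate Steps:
I = 20 (I = 10*2 = 20)
(-12 + (-4 - 7))*I = (-12 + (-4 - 7))*20 = (-12 - 11)*20 = -23*20 = -460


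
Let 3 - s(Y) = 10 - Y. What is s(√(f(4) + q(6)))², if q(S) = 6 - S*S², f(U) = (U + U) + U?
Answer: (7 - 3*I*√22)² ≈ -149.0 - 197.0*I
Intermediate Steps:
f(U) = 3*U (f(U) = 2*U + U = 3*U)
q(S) = 6 - S³
s(Y) = -7 + Y (s(Y) = 3 - (10 - Y) = 3 + (-10 + Y) = -7 + Y)
s(√(f(4) + q(6)))² = (-7 + √(3*4 + (6 - 1*6³)))² = (-7 + √(12 + (6 - 1*216)))² = (-7 + √(12 + (6 - 216)))² = (-7 + √(12 - 210))² = (-7 + √(-198))² = (-7 + 3*I*√22)²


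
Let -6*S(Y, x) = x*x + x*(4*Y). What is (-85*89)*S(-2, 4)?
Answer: -60520/3 ≈ -20173.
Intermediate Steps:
S(Y, x) = -x²/6 - 2*Y*x/3 (S(Y, x) = -(x*x + x*(4*Y))/6 = -(x² + 4*Y*x)/6 = -x²/6 - 2*Y*x/3)
(-85*89)*S(-2, 4) = (-85*89)*(-⅙*4*(4 + 4*(-2))) = -(-7565)*4*(4 - 8)/6 = -(-7565)*4*(-4)/6 = -7565*8/3 = -60520/3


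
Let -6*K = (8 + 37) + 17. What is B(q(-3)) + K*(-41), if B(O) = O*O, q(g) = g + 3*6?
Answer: 1946/3 ≈ 648.67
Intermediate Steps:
q(g) = 18 + g (q(g) = g + 18 = 18 + g)
B(O) = O²
K = -31/3 (K = -((8 + 37) + 17)/6 = -(45 + 17)/6 = -⅙*62 = -31/3 ≈ -10.333)
B(q(-3)) + K*(-41) = (18 - 3)² - 31/3*(-41) = 15² + 1271/3 = 225 + 1271/3 = 1946/3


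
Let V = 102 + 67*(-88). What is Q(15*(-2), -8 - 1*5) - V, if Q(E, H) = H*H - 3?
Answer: 5960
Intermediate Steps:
Q(E, H) = -3 + H² (Q(E, H) = H² - 3 = -3 + H²)
V = -5794 (V = 102 - 5896 = -5794)
Q(15*(-2), -8 - 1*5) - V = (-3 + (-8 - 1*5)²) - 1*(-5794) = (-3 + (-8 - 5)²) + 5794 = (-3 + (-13)²) + 5794 = (-3 + 169) + 5794 = 166 + 5794 = 5960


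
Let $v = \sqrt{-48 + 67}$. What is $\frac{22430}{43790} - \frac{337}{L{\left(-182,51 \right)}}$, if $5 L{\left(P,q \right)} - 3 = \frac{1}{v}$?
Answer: $- \frac{84039949}{148886} + \frac{337 \sqrt{19}}{34} \approx -521.25$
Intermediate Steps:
$v = \sqrt{19} \approx 4.3589$
$L{\left(P,q \right)} = \frac{3}{5} + \frac{\sqrt{19}}{95}$ ($L{\left(P,q \right)} = \frac{3}{5} + \frac{1}{5 \sqrt{19}} = \frac{3}{5} + \frac{\frac{1}{19} \sqrt{19}}{5} = \frac{3}{5} + \frac{\sqrt{19}}{95}$)
$\frac{22430}{43790} - \frac{337}{L{\left(-182,51 \right)}} = \frac{22430}{43790} - \frac{337}{\frac{3}{5} + \frac{\sqrt{19}}{95}} = 22430 \cdot \frac{1}{43790} - \frac{337}{\frac{3}{5} + \frac{\sqrt{19}}{95}} = \frac{2243}{4379} - \frac{337}{\frac{3}{5} + \frac{\sqrt{19}}{95}}$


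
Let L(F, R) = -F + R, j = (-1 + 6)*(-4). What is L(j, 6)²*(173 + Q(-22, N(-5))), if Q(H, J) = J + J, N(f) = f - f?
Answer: 116948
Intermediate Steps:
j = -20 (j = 5*(-4) = -20)
L(F, R) = R - F
N(f) = 0
Q(H, J) = 2*J
L(j, 6)²*(173 + Q(-22, N(-5))) = (6 - 1*(-20))²*(173 + 2*0) = (6 + 20)²*(173 + 0) = 26²*173 = 676*173 = 116948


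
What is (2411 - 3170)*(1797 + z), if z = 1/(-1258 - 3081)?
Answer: -5918061138/4339 ≈ -1.3639e+6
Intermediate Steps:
z = -1/4339 (z = 1/(-4339) = -1/4339 ≈ -0.00023047)
(2411 - 3170)*(1797 + z) = (2411 - 3170)*(1797 - 1/4339) = -759*7797182/4339 = -5918061138/4339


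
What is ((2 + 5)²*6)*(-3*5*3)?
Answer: -13230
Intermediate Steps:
((2 + 5)²*6)*(-3*5*3) = (7²*6)*(-15*3) = (49*6)*(-45) = 294*(-45) = -13230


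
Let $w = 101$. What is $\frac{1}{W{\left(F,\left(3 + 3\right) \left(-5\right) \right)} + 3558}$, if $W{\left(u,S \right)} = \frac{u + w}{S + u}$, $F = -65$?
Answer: $\frac{95}{337974} \approx 0.00028109$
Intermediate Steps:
$W{\left(u,S \right)} = \frac{101 + u}{S + u}$ ($W{\left(u,S \right)} = \frac{u + 101}{S + u} = \frac{101 + u}{S + u}$)
$\frac{1}{W{\left(F,\left(3 + 3\right) \left(-5\right) \right)} + 3558} = \frac{1}{\frac{101 - 65}{\left(3 + 3\right) \left(-5\right) - 65} + 3558} = \frac{1}{\frac{1}{6 \left(-5\right) - 65} \cdot 36 + 3558} = \frac{1}{\frac{1}{-30 - 65} \cdot 36 + 3558} = \frac{1}{\frac{1}{-95} \cdot 36 + 3558} = \frac{1}{\left(- \frac{1}{95}\right) 36 + 3558} = \frac{1}{- \frac{36}{95} + 3558} = \frac{1}{\frac{337974}{95}} = \frac{95}{337974}$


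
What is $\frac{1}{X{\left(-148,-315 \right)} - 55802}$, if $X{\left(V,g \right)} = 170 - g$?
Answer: $- \frac{1}{55317} \approx -1.8078 \cdot 10^{-5}$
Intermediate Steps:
$\frac{1}{X{\left(-148,-315 \right)} - 55802} = \frac{1}{\left(170 - -315\right) - 55802} = \frac{1}{\left(170 + 315\right) - 55802} = \frac{1}{485 - 55802} = \frac{1}{-55317} = - \frac{1}{55317}$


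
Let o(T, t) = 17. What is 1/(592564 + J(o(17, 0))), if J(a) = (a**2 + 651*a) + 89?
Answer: 1/604009 ≈ 1.6556e-6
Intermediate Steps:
J(a) = 89 + a**2 + 651*a
1/(592564 + J(o(17, 0))) = 1/(592564 + (89 + 17**2 + 651*17)) = 1/(592564 + (89 + 289 + 11067)) = 1/(592564 + 11445) = 1/604009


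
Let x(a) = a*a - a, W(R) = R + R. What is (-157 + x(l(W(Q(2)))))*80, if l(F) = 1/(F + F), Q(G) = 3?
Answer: -113095/9 ≈ -12566.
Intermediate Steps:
W(R) = 2*R
l(F) = 1/(2*F)
x(a) = a² - a
(-157 + x(l(W(Q(2)))))*80 = (-157 + (1/(2*((2*3))))*(-1 + 1/(2*((2*3)))))*80 = (-157 + ((½)/6)*(-1 + (½)/6))*80 = (-157 + ((½)*(⅙))*(-1 + (½)*(⅙)))*80 = (-157 + (-1 + 1/12)/12)*80 = (-157 + (1/12)*(-11/12))*80 = (-157 - 11/144)*80 = -22619/144*80 = -113095/9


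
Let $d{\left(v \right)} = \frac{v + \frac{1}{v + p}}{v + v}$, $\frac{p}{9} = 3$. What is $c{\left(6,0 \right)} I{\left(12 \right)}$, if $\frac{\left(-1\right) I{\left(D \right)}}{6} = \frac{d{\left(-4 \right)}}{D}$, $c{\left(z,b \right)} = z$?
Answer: $- \frac{273}{184} \approx -1.4837$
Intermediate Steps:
$p = 27$ ($p = 9 \cdot 3 = 27$)
$d{\left(v \right)} = \frac{v + \frac{1}{27 + v}}{2 v}$ ($d{\left(v \right)} = \frac{v + \frac{1}{v + 27}}{v + v} = \frac{v + \frac{1}{27 + v}}{2 v}$)
$I{\left(D \right)} = - \frac{273}{92 D}$ ($I{\left(D \right)} = - 6 \frac{\frac{1}{2} \frac{1}{-4} \frac{1}{27 - 4} \left(1 + \left(-4\right)^{2} + 27 \left(-4\right)\right)}{D} = - 6 \frac{\frac{1}{2} \left(- \frac{1}{4}\right) \frac{1}{23} \left(1 + 16 - 108\right)}{D} = - 6 \frac{\frac{1}{2} \left(- \frac{1}{4}\right) \frac{1}{23} \left(-91\right)}{D} = - 6 \frac{91}{184 D} = - \frac{273}{92 D}$)
$c{\left(6,0 \right)} I{\left(12 \right)} = 6 \left(- \frac{273}{92 \cdot 12}\right) = 6 \left(\left(- \frac{273}{92}\right) \frac{1}{12}\right) = 6 \left(- \frac{91}{368}\right) = - \frac{273}{184}$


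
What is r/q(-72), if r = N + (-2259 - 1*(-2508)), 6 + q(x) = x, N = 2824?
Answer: -3073/78 ≈ -39.397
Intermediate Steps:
q(x) = -6 + x
r = 3073 (r = 2824 + (-2259 - 1*(-2508)) = 2824 + (-2259 + 2508) = 2824 + 249 = 3073)
r/q(-72) = 3073/(-6 - 72) = 3073/(-78) = 3073*(-1/78) = -3073/78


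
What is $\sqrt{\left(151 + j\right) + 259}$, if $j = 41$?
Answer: $\sqrt{451} \approx 21.237$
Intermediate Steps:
$\sqrt{\left(151 + j\right) + 259} = \sqrt{\left(151 + 41\right) + 259} = \sqrt{192 + 259} = \sqrt{451}$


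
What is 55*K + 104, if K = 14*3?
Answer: 2414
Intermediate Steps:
K = 42
55*K + 104 = 55*42 + 104 = 2310 + 104 = 2414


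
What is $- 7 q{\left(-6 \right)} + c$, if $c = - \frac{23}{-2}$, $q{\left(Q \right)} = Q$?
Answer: $\frac{107}{2} \approx 53.5$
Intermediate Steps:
$c = \frac{23}{2}$ ($c = \left(-23\right) \left(- \frac{1}{2}\right) = \frac{23}{2} \approx 11.5$)
$- 7 q{\left(-6 \right)} + c = \left(-7\right) \left(-6\right) + \frac{23}{2} = 42 + \frac{23}{2} = \frac{107}{2}$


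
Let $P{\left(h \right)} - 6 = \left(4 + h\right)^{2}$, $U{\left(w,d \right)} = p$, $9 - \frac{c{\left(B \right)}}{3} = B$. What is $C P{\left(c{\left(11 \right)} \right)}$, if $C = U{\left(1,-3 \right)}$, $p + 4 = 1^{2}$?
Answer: $-30$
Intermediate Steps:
$c{\left(B \right)} = 27 - 3 B$
$p = -3$ ($p = -4 + 1^{2} = -4 + 1 = -3$)
$U{\left(w,d \right)} = -3$
$P{\left(h \right)} = 6 + \left(4 + h\right)^{2}$
$C = -3$
$C P{\left(c{\left(11 \right)} \right)} = - 3 \left(6 + \left(4 + \left(27 - 33\right)\right)^{2}\right) = - 3 \left(6 + \left(4 - 6\right)^{2}\right) = - 3 \left(6 + \left(-2\right)^{2}\right) = - 3 \left(6 + 4\right) = \left(-3\right) 10 = -30$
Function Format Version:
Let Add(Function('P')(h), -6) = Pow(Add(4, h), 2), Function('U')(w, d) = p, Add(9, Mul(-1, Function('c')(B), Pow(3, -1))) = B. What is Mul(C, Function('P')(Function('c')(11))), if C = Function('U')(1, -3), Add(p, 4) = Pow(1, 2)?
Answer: -30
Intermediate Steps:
Function('c')(B) = Add(27, Mul(-3, B))
p = -3 (p = Add(-4, Pow(1, 2)) = Add(-4, 1) = -3)
Function('U')(w, d) = -3
Function('P')(h) = Add(6, Pow(Add(4, h), 2))
C = -3
Mul(C, Function('P')(Function('c')(11))) = Mul(-3, Add(6, Pow(Add(4, Add(27, Mul(-3, 11))), 2))) = Mul(-3, Add(6, Pow(Add(4, Add(27, -33)), 2))) = Mul(-3, Add(6, Pow(Add(4, -6), 2))) = Mul(-3, Add(6, Pow(-2, 2))) = Mul(-3, Add(6, 4)) = Mul(-3, 10) = -30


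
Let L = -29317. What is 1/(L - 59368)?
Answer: -1/88685 ≈ -1.1276e-5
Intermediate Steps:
1/(L - 59368) = 1/(-29317 - 59368) = 1/(-88685) = -1/88685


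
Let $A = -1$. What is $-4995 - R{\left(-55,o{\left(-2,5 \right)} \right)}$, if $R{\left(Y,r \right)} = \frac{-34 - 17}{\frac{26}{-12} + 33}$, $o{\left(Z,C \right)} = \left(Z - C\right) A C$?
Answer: $- \frac{923769}{185} \approx -4993.3$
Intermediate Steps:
$o{\left(Z,C \right)} = C \left(C - Z\right)$ ($o{\left(Z,C \right)} = \left(Z - C\right) \left(-1\right) C = \left(C - Z\right) C = C \left(C - Z\right)$)
$R{\left(Y,r \right)} = - \frac{306}{185}$ ($R{\left(Y,r \right)} = - \frac{51}{26 \left(- \frac{1}{12}\right) + 33} = - \frac{51}{- \frac{13}{6} + 33} = - \frac{51}{\frac{185}{6}} = \left(-51\right) \frac{6}{185} = - \frac{306}{185}$)
$-4995 - R{\left(-55,o{\left(-2,5 \right)} \right)} = -4995 - - \frac{306}{185} = -4995 + \frac{306}{185} = - \frac{923769}{185}$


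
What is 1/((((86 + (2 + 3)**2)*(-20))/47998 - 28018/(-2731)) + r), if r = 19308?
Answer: 65541269/1266140194424 ≈ 5.1765e-5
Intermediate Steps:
1/((((86 + (2 + 3)**2)*(-20))/47998 - 28018/(-2731)) + r) = 1/((((86 + (2 + 3)**2)*(-20))/47998 - 28018/(-2731)) + 19308) = 1/((((86 + 5**2)*(-20))*(1/47998) - 28018*(-1/2731)) + 19308) = 1/((((86 + 25)*(-20))*(1/47998) + 28018/2731) + 19308) = 1/(((111*(-20))*(1/47998) + 28018/2731) + 19308) = 1/((-2220*1/47998 + 28018/2731) + 19308) = 1/((-1110/23999 + 28018/2731) + 19308) = 1/(669372572/65541269 + 19308) = 1/(1266140194424/65541269) = 65541269/1266140194424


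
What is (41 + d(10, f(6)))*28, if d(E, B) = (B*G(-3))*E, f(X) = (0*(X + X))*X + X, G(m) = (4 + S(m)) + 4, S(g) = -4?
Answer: 7868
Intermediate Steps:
G(m) = 4 (G(m) = (4 - 4) + 4 = 0 + 4 = 4)
f(X) = X (f(X) = (0*(2*X))*X + X = 0*X + X = 0 + X = X)
d(E, B) = 4*B*E (d(E, B) = (B*4)*E = (4*B)*E = 4*B*E)
(41 + d(10, f(6)))*28 = (41 + 4*6*10)*28 = (41 + 240)*28 = 281*28 = 7868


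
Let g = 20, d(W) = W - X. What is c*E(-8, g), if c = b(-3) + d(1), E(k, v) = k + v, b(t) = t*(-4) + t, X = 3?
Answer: 84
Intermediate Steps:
d(W) = -3 + W (d(W) = W - 1*3 = W - 3 = -3 + W)
b(t) = -3*t (b(t) = -4*t + t = -3*t)
c = 7 (c = -3*(-3) + (-3 + 1) = 9 - 2 = 7)
c*E(-8, g) = 7*(-8 + 20) = 7*12 = 84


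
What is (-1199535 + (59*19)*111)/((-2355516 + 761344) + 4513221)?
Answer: -1075104/2919049 ≈ -0.36831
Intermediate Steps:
(-1199535 + (59*19)*111)/((-2355516 + 761344) + 4513221) = (-1199535 + 1121*111)/(-1594172 + 4513221) = (-1199535 + 124431)/2919049 = -1075104*1/2919049 = -1075104/2919049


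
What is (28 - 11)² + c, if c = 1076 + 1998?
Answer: 3363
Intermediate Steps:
c = 3074
(28 - 11)² + c = (28 - 11)² + 3074 = 17² + 3074 = 289 + 3074 = 3363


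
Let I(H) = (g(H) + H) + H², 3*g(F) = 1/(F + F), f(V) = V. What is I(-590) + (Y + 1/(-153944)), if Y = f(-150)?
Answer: 47324479199029/136240440 ≈ 3.4736e+5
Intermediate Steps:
Y = -150
g(F) = 1/(6*F) (g(F) = 1/(3*(F + F)) = 1/(3*((2*F))) = (1/(2*F))/3 = 1/(6*F))
I(H) = H + H² + 1/(6*H) (I(H) = (1/(6*H) + H) + H² = (H + 1/(6*H)) + H² = H + H² + 1/(6*H))
I(-590) + (Y + 1/(-153944)) = (-590 + (-590)² + (⅙)/(-590)) + (-150 + 1/(-153944)) = (-590 + 348100 + (⅙)*(-1/590)) + (-150 - 1/153944) = (-590 + 348100 - 1/3540) - 23091601/153944 = 1230185399/3540 - 23091601/153944 = 47324479199029/136240440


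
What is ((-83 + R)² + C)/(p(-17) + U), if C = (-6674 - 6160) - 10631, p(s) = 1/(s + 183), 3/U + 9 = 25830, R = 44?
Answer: -31352753328/8773 ≈ -3.5738e+6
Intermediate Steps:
U = 1/8607 (U = 3/(-9 + 25830) = 3/25821 = 3*(1/25821) = 1/8607 ≈ 0.00011618)
p(s) = 1/(183 + s)
C = -23465 (C = -12834 - 10631 = -23465)
((-83 + R)² + C)/(p(-17) + U) = ((-83 + 44)² - 23465)/(1/(183 - 17) + 1/8607) = ((-39)² - 23465)/(1/166 + 1/8607) = (1521 - 23465)/(1/166 + 1/8607) = -21944/8773/1428762 = -21944*1428762/8773 = -31352753328/8773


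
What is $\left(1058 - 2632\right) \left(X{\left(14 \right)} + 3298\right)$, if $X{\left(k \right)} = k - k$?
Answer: $-5191052$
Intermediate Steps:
$X{\left(k \right)} = 0$
$\left(1058 - 2632\right) \left(X{\left(14 \right)} + 3298\right) = \left(1058 - 2632\right) \left(0 + 3298\right) = \left(-1574\right) 3298 = -5191052$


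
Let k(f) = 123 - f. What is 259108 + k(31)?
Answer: 259200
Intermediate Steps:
259108 + k(31) = 259108 + (123 - 1*31) = 259108 + (123 - 31) = 259108 + 92 = 259200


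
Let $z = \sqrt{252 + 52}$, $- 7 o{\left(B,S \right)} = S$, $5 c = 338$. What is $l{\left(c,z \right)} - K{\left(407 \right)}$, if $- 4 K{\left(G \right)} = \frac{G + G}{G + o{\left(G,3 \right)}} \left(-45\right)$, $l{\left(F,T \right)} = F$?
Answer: $\frac{1282871}{28460} \approx 45.076$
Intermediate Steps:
$c = \frac{338}{5}$ ($c = \frac{1}{5} \cdot 338 = \frac{338}{5} \approx 67.6$)
$o{\left(B,S \right)} = - \frac{S}{7}$
$z = 4 \sqrt{19}$ ($z = \sqrt{304} = 4 \sqrt{19} \approx 17.436$)
$K{\left(G \right)} = \frac{45 G}{2 \left(- \frac{3}{7} + G\right)}$ ($K{\left(G \right)} = - \frac{\frac{G + G}{G - \frac{3}{7}} \left(-45\right)}{4} = - \frac{\frac{2 G}{G - \frac{3}{7}} \left(-45\right)}{4} = - \frac{\frac{2 G}{- \frac{3}{7} + G} \left(-45\right)}{4} = - \frac{\left(-90\right) G \frac{1}{- \frac{3}{7} + G}}{4} = \frac{45 G}{2 \left(- \frac{3}{7} + G\right)}$)
$l{\left(c,z \right)} - K{\left(407 \right)} = \frac{338}{5} - \frac{315}{2} \cdot 407 \frac{1}{-3 + 7 \cdot 407} = \frac{338}{5} - \frac{315}{2} \cdot 407 \frac{1}{-3 + 2849} = \frac{338}{5} - \frac{315}{2} \cdot 407 \cdot \frac{1}{2846} = \frac{338}{5} - \frac{128205}{5692} = \frac{1282871}{28460}$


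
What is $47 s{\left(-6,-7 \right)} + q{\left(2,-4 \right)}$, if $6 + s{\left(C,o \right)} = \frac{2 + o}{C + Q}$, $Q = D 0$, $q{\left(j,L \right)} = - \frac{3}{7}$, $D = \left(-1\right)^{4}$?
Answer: $- \frac{10217}{42} \approx -243.26$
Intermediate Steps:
$D = 1$
$q{\left(j,L \right)} = - \frac{3}{7}$ ($q{\left(j,L \right)} = \left(-3\right) \frac{1}{7} = - \frac{3}{7}$)
$Q = 0$ ($Q = 1 \cdot 0 = 0$)
$s{\left(C,o \right)} = -6 + \frac{2 + o}{C}$ ($s{\left(C,o \right)} = -6 + \frac{2 + o}{C + 0} = -6 + \frac{2 + o}{C}$)
$47 s{\left(-6,-7 \right)} + q{\left(2,-4 \right)} = 47 \frac{2 - 7 - -36}{-6} - \frac{3}{7} = 47 \left(- \frac{2 - 7 + 36}{6}\right) - \frac{3}{7} = 47 \left(\left(- \frac{1}{6}\right) 31\right) - \frac{3}{7} = 47 \left(- \frac{31}{6}\right) - \frac{3}{7} = - \frac{1457}{6} - \frac{3}{7} = - \frac{10217}{42}$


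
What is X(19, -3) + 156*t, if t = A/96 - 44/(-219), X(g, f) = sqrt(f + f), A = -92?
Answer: -17251/146 + I*sqrt(6) ≈ -118.16 + 2.4495*I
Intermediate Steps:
X(g, f) = sqrt(2)*sqrt(f) (X(g, f) = sqrt(2*f) = sqrt(2)*sqrt(f))
t = -1327/1752 (t = -92/96 - 44/(-219) = -92*1/96 - 44*(-1/219) = -23/24 + 44/219 = -1327/1752 ≈ -0.75742)
X(19, -3) + 156*t = sqrt(2)*sqrt(-3) + 156*(-1327/1752) = sqrt(2)*(I*sqrt(3)) - 17251/146 = I*sqrt(6) - 17251/146 = -17251/146 + I*sqrt(6)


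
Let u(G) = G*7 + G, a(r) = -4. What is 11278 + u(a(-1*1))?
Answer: 11246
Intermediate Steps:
u(G) = 8*G (u(G) = 7*G + G = 8*G)
11278 + u(a(-1*1)) = 11278 + 8*(-4) = 11278 - 32 = 11246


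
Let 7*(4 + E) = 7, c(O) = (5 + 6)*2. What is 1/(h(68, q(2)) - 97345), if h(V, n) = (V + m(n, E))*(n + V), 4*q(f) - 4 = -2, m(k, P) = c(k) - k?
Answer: -4/364857 ≈ -1.0963e-5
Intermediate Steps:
c(O) = 22 (c(O) = 11*2 = 22)
E = -3 (E = -4 + (⅐)*7 = -4 + 1 = -3)
m(k, P) = 22 - k
q(f) = ½ (q(f) = 1 + (¼)*(-2) = 1 - ½ = ½)
h(V, n) = (V + n)*(22 + V - n) (h(V, n) = (V + (22 - n))*(n + V) = (22 + V - n)*(V + n) = (V + n)*(22 + V - n))
1/(h(68, q(2)) - 97345) = 1/((68² - (½)² + 22*68 + 22*(½)) - 97345) = 1/((4624 - 1*¼ + 1496 + 11) - 97345) = 1/((4624 - ¼ + 1496 + 11) - 97345) = 1/(24523/4 - 97345) = 1/(-364857/4) = -4/364857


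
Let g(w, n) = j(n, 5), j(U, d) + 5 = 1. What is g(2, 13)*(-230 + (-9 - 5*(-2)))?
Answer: 916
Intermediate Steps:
j(U, d) = -4 (j(U, d) = -5 + 1 = -4)
g(w, n) = -4
g(2, 13)*(-230 + (-9 - 5*(-2))) = -4*(-230 + (-9 - 5*(-2))) = -4*(-230 + (-9 + 10)) = -4*(-230 + 1) = -4*(-229) = 916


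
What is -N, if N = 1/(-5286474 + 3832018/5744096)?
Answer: 2872048/15183005162743 ≈ 1.8916e-7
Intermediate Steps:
N = -2872048/15183005162743 (N = 1/(-5286474 + 3832018*(1/5744096)) = 1/(-5286474 + 1916009/2872048) = 1/(-15183005162743/2872048) = -2872048/15183005162743 ≈ -1.8916e-7)
-N = -1*(-2872048/15183005162743) = 2872048/15183005162743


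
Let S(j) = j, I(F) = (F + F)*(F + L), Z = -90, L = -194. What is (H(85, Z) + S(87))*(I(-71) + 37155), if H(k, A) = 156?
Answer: 18172755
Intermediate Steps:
I(F) = 2*F*(-194 + F) (I(F) = (F + F)*(F - 194) = (2*F)*(-194 + F) = 2*F*(-194 + F))
(H(85, Z) + S(87))*(I(-71) + 37155) = (156 + 87)*(2*(-71)*(-194 - 71) + 37155) = 243*(2*(-71)*(-265) + 37155) = 243*(37630 + 37155) = 243*74785 = 18172755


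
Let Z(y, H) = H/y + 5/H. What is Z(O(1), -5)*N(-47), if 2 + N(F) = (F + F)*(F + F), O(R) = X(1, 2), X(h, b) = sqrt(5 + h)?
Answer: -8834 - 22085*sqrt(6)/3 ≈ -26866.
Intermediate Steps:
O(R) = sqrt(6) (O(R) = sqrt(5 + 1) = sqrt(6))
Z(y, H) = 5/H + H/y
N(F) = -2 + 4*F**2 (N(F) = -2 + (F + F)*(F + F) = -2 + (2*F)*(2*F) = -2 + 4*F**2)
Z(O(1), -5)*N(-47) = (5/(-5) - 5*sqrt(6)/6)*(-2 + 4*(-47)**2) = (5*(-1/5) - 5*sqrt(6)/6)*(-2 + 4*2209) = (-1 - 5*sqrt(6)/6)*(-2 + 8836) = (-1 - 5*sqrt(6)/6)*8834 = -8834 - 22085*sqrt(6)/3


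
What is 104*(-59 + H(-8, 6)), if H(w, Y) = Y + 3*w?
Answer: -8008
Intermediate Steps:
104*(-59 + H(-8, 6)) = 104*(-59 + (6 + 3*(-8))) = 104*(-59 + (6 - 24)) = 104*(-59 - 18) = 104*(-77) = -8008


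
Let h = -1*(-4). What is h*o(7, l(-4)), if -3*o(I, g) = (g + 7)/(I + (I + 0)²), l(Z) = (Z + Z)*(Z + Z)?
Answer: -71/42 ≈ -1.6905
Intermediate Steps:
h = 4
l(Z) = 4*Z² (l(Z) = (2*Z)*(2*Z) = 4*Z²)
o(I, g) = -(7 + g)/(3*(I + I²)) (o(I, g) = -(g + 7)/(3*(I + (I + 0)²)) = -(7 + g)/(3*(I + I²)))
h*o(7, l(-4)) = 4*((⅓)*(-7 - 4*(-4)²)/(7*(1 + 7))) = 4*((⅓)*(⅐)*(-7 - 4*16)/8) = 4*((⅓)*(⅐)*(⅛)*(-7 - 1*64)) = 4*((⅓)*(⅐)*(⅛)*(-7 - 64)) = 4*((⅓)*(⅐)*(⅛)*(-71)) = 4*(-71/168) = -71/42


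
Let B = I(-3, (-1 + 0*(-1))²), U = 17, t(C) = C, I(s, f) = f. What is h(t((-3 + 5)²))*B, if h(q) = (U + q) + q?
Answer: 25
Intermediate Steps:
B = 1 (B = (-1 + 0*(-1))² = (-1 + 0)² = (-1)² = 1)
h(q) = 17 + 2*q (h(q) = (17 + q) + q = 17 + 2*q)
h(t((-3 + 5)²))*B = (17 + 2*(-3 + 5)²)*1 = (17 + 2*2²)*1 = (17 + 2*4)*1 = (17 + 8)*1 = 25*1 = 25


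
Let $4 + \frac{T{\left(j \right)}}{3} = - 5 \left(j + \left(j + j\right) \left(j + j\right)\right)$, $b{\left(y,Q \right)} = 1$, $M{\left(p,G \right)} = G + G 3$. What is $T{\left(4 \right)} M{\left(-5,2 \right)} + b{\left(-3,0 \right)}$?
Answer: $-8255$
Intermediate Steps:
$M{\left(p,G \right)} = 4 G$ ($M{\left(p,G \right)} = G + 3 G = 4 G$)
$T{\left(j \right)} = -12 - 60 j^{2} - 15 j$ ($T{\left(j \right)} = -12 + 3 \left(- 5 \left(j + \left(j + j\right) \left(j + j\right)\right)\right) = -12 + 3 \left(- 5 \left(j + 2 j 2 j\right)\right) = -12 + 3 \left(- 5 \left(j + 4 j^{2}\right)\right) = -12 + 3 \left(- 20 j^{2} - 5 j\right) = -12 - \left(15 j + 60 j^{2}\right) = -12 - 60 j^{2} - 15 j$)
$T{\left(4 \right)} M{\left(-5,2 \right)} + b{\left(-3,0 \right)} = \left(-12 - 60 \cdot 4^{2} - 60\right) 4 \cdot 2 + 1 = \left(-12 - 960 - 60\right) 8 + 1 = \left(-1032\right) 8 + 1 = -8256 + 1 = -8255$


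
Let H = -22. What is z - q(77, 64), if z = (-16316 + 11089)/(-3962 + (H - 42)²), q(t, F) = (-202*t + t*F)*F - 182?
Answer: 91147737/134 ≈ 6.8021e+5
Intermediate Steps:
q(t, F) = -182 + F*(-202*t + F*t) (q(t, F) = (-202*t + F*t)*F - 182 = F*(-202*t + F*t) - 182 = -182 + F*(-202*t + F*t))
z = -5227/134 (z = (-16316 + 11089)/(-3962 + (-22 - 42)²) = -5227/(-3962 + (-64)²) = -5227/(-3962 + 4096) = -5227/134 ≈ -39.007)
z - q(77, 64) = -5227/134 - (-182 + 77*64² - 202*64*77) = -5227/134 - (-182 + 77*4096 - 995456) = -5227/134 - (-182 + 315392 - 995456) = -5227/134 - 1*(-680246) = -5227/134 + 680246 = 91147737/134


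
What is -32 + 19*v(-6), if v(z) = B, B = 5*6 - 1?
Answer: 519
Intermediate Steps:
B = 29 (B = 30 - 1 = 29)
v(z) = 29
-32 + 19*v(-6) = -32 + 19*29 = -32 + 551 = 519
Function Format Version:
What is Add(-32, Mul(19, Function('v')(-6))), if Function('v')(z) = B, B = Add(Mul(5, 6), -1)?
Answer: 519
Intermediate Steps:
B = 29 (B = Add(30, -1) = 29)
Function('v')(z) = 29
Add(-32, Mul(19, Function('v')(-6))) = Add(-32, Mul(19, 29)) = Add(-32, 551) = 519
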